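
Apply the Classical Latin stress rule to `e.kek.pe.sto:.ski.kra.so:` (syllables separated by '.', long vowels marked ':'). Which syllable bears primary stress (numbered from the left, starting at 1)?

Classical Latin: stress the penult if heavy (long vowel or closed), else the antepenult.
Weights: 5 ski L, 6 kra L, 7 so: H.
The penult (syllable 6, kra) is light, so stress falls on the antepenult (syllable 5, ski).
Stress on syllable 5: e.kek.pe.sto:.ˈski.kra.so:.

5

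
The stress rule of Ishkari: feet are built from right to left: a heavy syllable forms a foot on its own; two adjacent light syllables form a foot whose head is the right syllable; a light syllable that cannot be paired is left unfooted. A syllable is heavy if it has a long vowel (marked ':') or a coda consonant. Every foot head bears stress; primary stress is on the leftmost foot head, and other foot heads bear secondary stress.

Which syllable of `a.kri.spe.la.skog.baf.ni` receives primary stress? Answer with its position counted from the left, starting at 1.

Weights: 1 a L, 2 kri L, 3 spe L, 4 la L, 5 skog H, 6 baf H, 7 ni L.
Parse right to left (heavy = foot alone; LL = one foot; stranded L unfooted): (a.ˈkri) (spe.ˈla) (ˈskog) (ˈbaf) ni.
Foot heads: 2, 4, 5, 6.
Primary stress on the leftmost head = syllable 2.
Primary stress: syllable 2 → a.ˈkri.spe.la.skog.baf.ni.

2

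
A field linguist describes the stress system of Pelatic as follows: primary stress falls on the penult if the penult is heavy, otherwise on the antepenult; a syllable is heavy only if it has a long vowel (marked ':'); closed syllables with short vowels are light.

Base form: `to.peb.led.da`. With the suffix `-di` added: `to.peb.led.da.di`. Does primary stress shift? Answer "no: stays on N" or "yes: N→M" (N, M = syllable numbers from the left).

yes: 2→3

Base `to.peb.led.da` (4 syllables):
  Weights: 2 peb L, 3 led L, 4 da L.
  The penult (syllable 3, led) is light, so stress falls on the antepenult (syllable 2, peb).
  → primary stress on syllable 2.
Suffixed `to.peb.led.da.di` (5 syllables):
  Weights: 3 led L, 4 da L, 5 di L.
  The penult (syllable 4, da) is light, so stress falls on the antepenult (syllable 3, led).
  → primary stress on syllable 3.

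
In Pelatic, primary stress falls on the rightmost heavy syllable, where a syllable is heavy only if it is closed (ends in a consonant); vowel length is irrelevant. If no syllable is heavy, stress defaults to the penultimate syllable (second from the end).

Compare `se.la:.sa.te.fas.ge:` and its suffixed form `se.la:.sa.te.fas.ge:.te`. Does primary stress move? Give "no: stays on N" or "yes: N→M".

no: stays on 5

Base `se.la:.sa.te.fas.ge:` (6 syllables):
  Weights: 1 se L, 2 la: L, 3 sa L, 4 te L, 5 fas H, 6 ge: L.
  Heavy syllables in the domain: 5. The rightmost is syllable 5 (fas).
  → primary stress on syllable 5.
Suffixed `se.la:.sa.te.fas.ge:.te` (7 syllables):
  Weights: 1 se L, 2 la: L, 3 sa L, 4 te L, 5 fas H, 6 ge: L, 7 te L.
  Heavy syllables in the domain: 5. The rightmost is syllable 5 (fas).
  → primary stress on syllable 5.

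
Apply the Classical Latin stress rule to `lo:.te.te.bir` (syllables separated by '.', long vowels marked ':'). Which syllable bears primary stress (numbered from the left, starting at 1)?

2

Classical Latin: stress the penult if heavy (long vowel or closed), else the antepenult.
Weights: 2 te L, 3 te L, 4 bir H.
The penult (syllable 3, te) is light, so stress falls on the antepenult (syllable 2, te).
Stress on syllable 2: lo:.ˈte.te.bir.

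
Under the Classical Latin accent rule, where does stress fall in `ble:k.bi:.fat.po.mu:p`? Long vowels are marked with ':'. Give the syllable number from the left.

Classical Latin: stress the penult if heavy (long vowel or closed), else the antepenult.
Weights: 3 fat H, 4 po L, 5 mu:p H.
The penult (syllable 4, po) is light, so stress falls on the antepenult (syllable 3, fat).
Stress on syllable 3: ble:k.bi:.ˈfat.po.mu:p.

3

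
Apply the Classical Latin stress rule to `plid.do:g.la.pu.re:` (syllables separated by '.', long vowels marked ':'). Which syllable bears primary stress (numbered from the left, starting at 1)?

Classical Latin: stress the penult if heavy (long vowel or closed), else the antepenult.
Weights: 3 la L, 4 pu L, 5 re: H.
The penult (syllable 4, pu) is light, so stress falls on the antepenult (syllable 3, la).
Stress on syllable 3: plid.do:g.ˈla.pu.re:.

3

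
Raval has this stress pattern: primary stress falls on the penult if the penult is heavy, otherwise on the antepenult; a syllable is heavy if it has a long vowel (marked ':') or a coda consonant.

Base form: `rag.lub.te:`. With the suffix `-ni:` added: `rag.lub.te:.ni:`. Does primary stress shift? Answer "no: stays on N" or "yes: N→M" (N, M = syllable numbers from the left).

Base `rag.lub.te:` (3 syllables):
  Weights: 1 rag H, 2 lub H, 3 te: H.
  The penult (syllable 2, lub) is heavy, so it takes stress.
  → primary stress on syllable 2.
Suffixed `rag.lub.te:.ni:` (4 syllables):
  Weights: 2 lub H, 3 te: H, 4 ni: H.
  The penult (syllable 3, te:) is heavy, so it takes stress.
  → primary stress on syllable 3.

yes: 2→3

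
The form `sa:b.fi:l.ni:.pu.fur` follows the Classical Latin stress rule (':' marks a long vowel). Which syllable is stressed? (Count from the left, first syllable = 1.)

Classical Latin: stress the penult if heavy (long vowel or closed), else the antepenult.
Weights: 3 ni: H, 4 pu L, 5 fur H.
The penult (syllable 4, pu) is light, so stress falls on the antepenult (syllable 3, ni:).
Stress on syllable 3: sa:b.fi:l.ˈni:.pu.fur.

3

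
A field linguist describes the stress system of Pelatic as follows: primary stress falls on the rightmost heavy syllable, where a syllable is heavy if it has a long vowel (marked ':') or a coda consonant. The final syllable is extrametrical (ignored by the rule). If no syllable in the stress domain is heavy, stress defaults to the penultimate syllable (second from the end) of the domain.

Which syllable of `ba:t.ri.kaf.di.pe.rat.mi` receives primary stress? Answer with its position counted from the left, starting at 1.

The final syllable (7, mi) is extrametrical; the stress domain is syllables 1–6.
Weights: 1 ba:t H, 2 ri L, 3 kaf H, 4 di L, 5 pe L, 6 rat H.
Heavy syllables in the domain: 1, 3, 6. The rightmost is syllable 6 (rat).
Primary stress: syllable 6 → ba:t.ri.kaf.di.pe.ˈrat.mi.

6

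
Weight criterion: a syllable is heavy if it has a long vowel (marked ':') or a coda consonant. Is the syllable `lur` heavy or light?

heavy

`lur`: short vowel, closed (coda /r/). Closed → heavy.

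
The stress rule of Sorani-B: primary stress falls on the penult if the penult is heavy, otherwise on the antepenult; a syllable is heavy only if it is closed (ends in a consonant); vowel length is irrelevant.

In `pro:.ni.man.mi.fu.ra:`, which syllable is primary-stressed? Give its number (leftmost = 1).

Weights: 4 mi L, 5 fu L, 6 ra: L.
The penult (syllable 5, fu) is light, so stress falls on the antepenult (syllable 4, mi).
Primary stress: syllable 4 → pro:.ni.man.ˈmi.fu.ra:.

4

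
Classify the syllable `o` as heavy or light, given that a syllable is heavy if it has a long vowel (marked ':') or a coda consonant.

light

`o`: short vowel, open (no coda). Short vowel, open → light.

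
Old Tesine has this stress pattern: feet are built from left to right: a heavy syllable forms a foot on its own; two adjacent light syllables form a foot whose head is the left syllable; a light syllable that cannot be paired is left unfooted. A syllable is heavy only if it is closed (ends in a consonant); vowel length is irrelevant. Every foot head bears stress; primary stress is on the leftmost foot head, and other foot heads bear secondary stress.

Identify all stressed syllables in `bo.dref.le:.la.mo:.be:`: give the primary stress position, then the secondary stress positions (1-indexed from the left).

primary 2, secondary 3, 5

Weights: 1 bo L, 2 dref H, 3 le: L, 4 la L, 5 mo: L, 6 be: L.
Parse left to right (heavy = foot alone; LL = one foot; stranded L unfooted): bo (ˈdref) (ˈle:.la) (ˈmo:.be:).
Foot heads: 2, 3, 5.
Primary stress on the leftmost head = syllable 2.
Secondary stress on 3, 5: bo.ˈdref.ˌle:.la.ˌmo:.be:.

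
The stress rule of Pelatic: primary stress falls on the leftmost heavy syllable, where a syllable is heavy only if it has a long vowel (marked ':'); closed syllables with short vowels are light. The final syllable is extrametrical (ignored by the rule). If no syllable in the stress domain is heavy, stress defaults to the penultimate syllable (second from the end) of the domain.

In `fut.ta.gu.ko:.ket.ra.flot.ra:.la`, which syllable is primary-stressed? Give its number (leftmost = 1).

The final syllable (9, la) is extrametrical; the stress domain is syllables 1–8.
Weights: 1 fut L, 2 ta L, 3 gu L, 4 ko: H, 5 ket L, 6 ra L, 7 flot L, 8 ra: H.
Heavy syllables in the domain: 4, 8. The leftmost is syllable 4 (ko:).
Primary stress: syllable 4 → fut.ta.gu.ˈko:.ket.ra.flot.ra:.la.

4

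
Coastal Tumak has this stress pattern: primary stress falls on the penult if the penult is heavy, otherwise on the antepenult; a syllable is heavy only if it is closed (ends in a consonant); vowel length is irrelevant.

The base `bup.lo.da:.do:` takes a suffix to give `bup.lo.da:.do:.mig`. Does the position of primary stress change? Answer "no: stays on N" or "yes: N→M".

Base `bup.lo.da:.do:` (4 syllables):
  Weights: 2 lo L, 3 da: L, 4 do: L.
  The penult (syllable 3, da:) is light, so stress falls on the antepenult (syllable 2, lo).
  → primary stress on syllable 2.
Suffixed `bup.lo.da:.do:.mig` (5 syllables):
  Weights: 3 da: L, 4 do: L, 5 mig H.
  The penult (syllable 4, do:) is light, so stress falls on the antepenult (syllable 3, da:).
  → primary stress on syllable 3.

yes: 2→3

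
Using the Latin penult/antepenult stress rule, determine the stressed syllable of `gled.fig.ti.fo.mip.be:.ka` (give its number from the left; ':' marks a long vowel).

Classical Latin: stress the penult if heavy (long vowel or closed), else the antepenult.
Weights: 5 mip H, 6 be: H, 7 ka L.
The penult (syllable 6, be:) is heavy, so it takes stress.
Stress on syllable 6: gled.fig.ti.fo.mip.ˈbe:.ka.

6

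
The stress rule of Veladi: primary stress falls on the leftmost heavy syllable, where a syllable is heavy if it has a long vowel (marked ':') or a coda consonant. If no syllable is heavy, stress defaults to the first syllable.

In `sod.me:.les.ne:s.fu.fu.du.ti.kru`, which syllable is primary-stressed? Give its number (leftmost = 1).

1

Weights: 1 sod H, 2 me: H, 3 les H, 4 ne:s H, 5 fu L, 6 fu L, 7 du L, 8 ti L, 9 kru L.
Heavy syllables in the domain: 1, 2, 3, 4. The leftmost is syllable 1 (sod).
Primary stress: syllable 1 → ˈsod.me:.les.ne:s.fu.fu.du.ti.kru.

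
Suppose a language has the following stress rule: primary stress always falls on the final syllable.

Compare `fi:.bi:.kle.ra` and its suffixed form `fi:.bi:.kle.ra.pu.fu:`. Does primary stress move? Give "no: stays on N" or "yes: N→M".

yes: 4→6

Base `fi:.bi:.kle.ra` (4 syllables):
  The word has 4 syllables; the final syllable is syllable 4 (ra).
  → primary stress on syllable 4.
Suffixed `fi:.bi:.kle.ra.pu.fu:` (6 syllables):
  The word has 6 syllables; the final syllable is syllable 6 (fu:).
  → primary stress on syllable 6.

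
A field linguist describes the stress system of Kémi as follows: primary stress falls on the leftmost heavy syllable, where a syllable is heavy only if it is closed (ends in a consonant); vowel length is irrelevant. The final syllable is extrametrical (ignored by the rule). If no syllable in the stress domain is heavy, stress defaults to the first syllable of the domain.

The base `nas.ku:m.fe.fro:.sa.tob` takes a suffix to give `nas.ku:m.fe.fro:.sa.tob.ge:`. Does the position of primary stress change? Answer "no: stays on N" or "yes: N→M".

Base `nas.ku:m.fe.fro:.sa.tob` (6 syllables):
  The final syllable (6, tob) is extrametrical; the stress domain is syllables 1–5.
  Weights: 1 nas H, 2 ku:m H, 3 fe L, 4 fro: L, 5 sa L.
  Heavy syllables in the domain: 1, 2. The leftmost is syllable 1 (nas).
  → primary stress on syllable 1.
Suffixed `nas.ku:m.fe.fro:.sa.tob.ge:` (7 syllables):
  The final syllable (7, ge:) is extrametrical; the stress domain is syllables 1–6.
  Weights: 1 nas H, 2 ku:m H, 3 fe L, 4 fro: L, 5 sa L, 6 tob H.
  Heavy syllables in the domain: 1, 2, 6. The leftmost is syllable 1 (nas).
  → primary stress on syllable 1.

no: stays on 1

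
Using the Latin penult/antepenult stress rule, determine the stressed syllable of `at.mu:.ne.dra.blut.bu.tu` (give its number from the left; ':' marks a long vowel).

5

Classical Latin: stress the penult if heavy (long vowel or closed), else the antepenult.
Weights: 5 blut H, 6 bu L, 7 tu L.
The penult (syllable 6, bu) is light, so stress falls on the antepenult (syllable 5, blut).
Stress on syllable 5: at.mu:.ne.dra.ˈblut.bu.tu.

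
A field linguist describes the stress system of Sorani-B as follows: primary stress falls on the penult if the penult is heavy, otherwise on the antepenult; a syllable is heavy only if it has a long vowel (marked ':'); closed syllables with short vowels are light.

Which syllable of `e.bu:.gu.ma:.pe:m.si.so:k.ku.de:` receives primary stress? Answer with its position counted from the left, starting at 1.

7

Weights: 7 so:k H, 8 ku L, 9 de: H.
The penult (syllable 8, ku) is light, so stress falls on the antepenult (syllable 7, so:k).
Primary stress: syllable 7 → e.bu:.gu.ma:.pe:m.si.ˈso:k.ku.de:.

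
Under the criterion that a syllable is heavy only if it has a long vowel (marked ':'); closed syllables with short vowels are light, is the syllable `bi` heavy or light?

light

`bi`: short vowel, open (no coda). Short vowel → light.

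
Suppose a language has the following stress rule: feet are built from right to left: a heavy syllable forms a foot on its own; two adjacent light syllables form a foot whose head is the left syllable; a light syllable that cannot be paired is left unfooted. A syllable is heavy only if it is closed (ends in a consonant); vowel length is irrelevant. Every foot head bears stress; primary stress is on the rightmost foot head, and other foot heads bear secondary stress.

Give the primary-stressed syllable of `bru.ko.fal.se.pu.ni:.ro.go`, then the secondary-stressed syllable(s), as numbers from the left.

primary 7, secondary 1, 3, 5

Weights: 1 bru L, 2 ko L, 3 fal H, 4 se L, 5 pu L, 6 ni: L, 7 ro L, 8 go L.
Parse right to left (heavy = foot alone; LL = one foot; stranded L unfooted): (ˈbru.ko) (ˈfal) se (ˈpu.ni:) (ˈro.go).
Foot heads: 1, 3, 5, 7.
Primary stress on the rightmost head = syllable 7.
Secondary stress on 1, 3, 5: ˌbru.ko.ˌfal.se.ˌpu.ni:.ˈro.go.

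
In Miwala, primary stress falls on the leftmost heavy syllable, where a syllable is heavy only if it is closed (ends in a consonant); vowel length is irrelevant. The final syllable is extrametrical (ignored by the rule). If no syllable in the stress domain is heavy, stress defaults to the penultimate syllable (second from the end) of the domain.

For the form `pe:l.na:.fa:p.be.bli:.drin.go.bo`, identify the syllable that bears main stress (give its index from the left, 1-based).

1

The final syllable (8, bo) is extrametrical; the stress domain is syllables 1–7.
Weights: 1 pe:l H, 2 na: L, 3 fa:p H, 4 be L, 5 bli: L, 6 drin H, 7 go L.
Heavy syllables in the domain: 1, 3, 6. The leftmost is syllable 1 (pe:l).
Primary stress: syllable 1 → ˈpe:l.na:.fa:p.be.bli:.drin.go.bo.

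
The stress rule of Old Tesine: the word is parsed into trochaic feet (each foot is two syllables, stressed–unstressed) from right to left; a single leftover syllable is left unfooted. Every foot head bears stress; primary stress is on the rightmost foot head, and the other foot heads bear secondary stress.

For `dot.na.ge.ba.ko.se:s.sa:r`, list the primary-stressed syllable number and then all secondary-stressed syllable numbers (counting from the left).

Parse right to left into trochaic (ˈσσ) feet: dot (ˈna.ge) (ˈba.ko) (ˈse:s.sa:r). Syllable 1 is left unfooted.
Foot heads (stressed positions): 2, 4, 6.
End Rule Rightmost: primary stress on the rightmost head = syllable 6.
Secondary stress on 2, 4: dot.ˌna.ge.ˌba.ko.ˈse:s.sa:r.

primary 6, secondary 2, 4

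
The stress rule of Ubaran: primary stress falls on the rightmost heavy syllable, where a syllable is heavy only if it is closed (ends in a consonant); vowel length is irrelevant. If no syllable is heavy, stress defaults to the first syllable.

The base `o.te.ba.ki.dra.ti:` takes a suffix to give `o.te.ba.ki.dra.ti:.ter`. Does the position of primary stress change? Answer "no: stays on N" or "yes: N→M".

yes: 1→7

Base `o.te.ba.ki.dra.ti:` (6 syllables):
  Weights: 1 o L, 2 te L, 3 ba L, 4 ki L, 5 dra L, 6 ti: L.
  No heavy syllable in the domain; default to the first syllable = syllable 1.
  → primary stress on syllable 1.
Suffixed `o.te.ba.ki.dra.ti:.ter` (7 syllables):
  Weights: 1 o L, 2 te L, 3 ba L, 4 ki L, 5 dra L, 6 ti: L, 7 ter H.
  Heavy syllables in the domain: 7. The rightmost is syllable 7 (ter).
  → primary stress on syllable 7.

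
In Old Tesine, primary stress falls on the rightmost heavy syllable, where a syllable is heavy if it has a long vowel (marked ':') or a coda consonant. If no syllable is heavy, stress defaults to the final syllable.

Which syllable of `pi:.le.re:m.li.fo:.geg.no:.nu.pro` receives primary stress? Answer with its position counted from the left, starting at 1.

Weights: 1 pi: H, 2 le L, 3 re:m H, 4 li L, 5 fo: H, 6 geg H, 7 no: H, 8 nu L, 9 pro L.
Heavy syllables in the domain: 1, 3, 5, 6, 7. The rightmost is syllable 7 (no:).
Primary stress: syllable 7 → pi:.le.re:m.li.fo:.geg.ˈno:.nu.pro.

7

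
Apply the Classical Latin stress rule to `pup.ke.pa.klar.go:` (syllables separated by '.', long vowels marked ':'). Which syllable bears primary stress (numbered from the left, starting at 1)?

Classical Latin: stress the penult if heavy (long vowel or closed), else the antepenult.
Weights: 3 pa L, 4 klar H, 5 go: H.
The penult (syllable 4, klar) is heavy, so it takes stress.
Stress on syllable 4: pup.ke.pa.ˈklar.go:.

4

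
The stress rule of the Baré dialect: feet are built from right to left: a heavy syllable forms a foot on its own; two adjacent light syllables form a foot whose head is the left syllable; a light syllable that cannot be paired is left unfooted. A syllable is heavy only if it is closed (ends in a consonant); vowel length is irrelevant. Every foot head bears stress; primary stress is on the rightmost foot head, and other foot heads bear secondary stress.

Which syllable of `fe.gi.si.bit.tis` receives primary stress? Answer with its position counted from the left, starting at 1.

Weights: 1 fe L, 2 gi L, 3 si L, 4 bit H, 5 tis H.
Parse right to left (heavy = foot alone; LL = one foot; stranded L unfooted): fe (ˈgi.si) (ˈbit) (ˈtis).
Foot heads: 2, 4, 5.
Primary stress on the rightmost head = syllable 5.
Primary stress: syllable 5 → fe.gi.si.bit.ˈtis.

5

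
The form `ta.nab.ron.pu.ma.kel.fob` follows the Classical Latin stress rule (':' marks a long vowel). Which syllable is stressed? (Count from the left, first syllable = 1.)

6

Classical Latin: stress the penult if heavy (long vowel or closed), else the antepenult.
Weights: 5 ma L, 6 kel H, 7 fob H.
The penult (syllable 6, kel) is heavy, so it takes stress.
Stress on syllable 6: ta.nab.ron.pu.ma.ˈkel.fob.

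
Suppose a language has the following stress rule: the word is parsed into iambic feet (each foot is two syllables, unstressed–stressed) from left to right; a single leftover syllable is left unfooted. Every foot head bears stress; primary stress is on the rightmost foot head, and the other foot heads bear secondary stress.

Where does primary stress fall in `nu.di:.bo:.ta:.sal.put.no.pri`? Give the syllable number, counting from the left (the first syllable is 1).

Parse left to right into iambic (σˈσ) feet: (nu.ˈdi:) (bo:.ˈta:) (sal.ˈput) (no.ˈpri).
Foot heads (stressed positions): 2, 4, 6, 8.
End Rule Rightmost: primary stress on the rightmost head = syllable 8.
Primary stress: syllable 8 → nu.di:.bo:.ta:.sal.put.no.ˈpri.

8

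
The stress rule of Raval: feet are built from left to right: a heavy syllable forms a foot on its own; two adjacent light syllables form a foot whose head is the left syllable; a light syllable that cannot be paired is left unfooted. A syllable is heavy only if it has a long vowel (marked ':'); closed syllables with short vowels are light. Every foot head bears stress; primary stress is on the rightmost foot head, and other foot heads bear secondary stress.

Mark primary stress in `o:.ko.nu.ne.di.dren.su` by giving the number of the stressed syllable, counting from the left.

6

Weights: 1 o: H, 2 ko L, 3 nu L, 4 ne L, 5 di L, 6 dren L, 7 su L.
Parse left to right (heavy = foot alone; LL = one foot; stranded L unfooted): (ˈo:) (ˈko.nu) (ˈne.di) (ˈdren.su).
Foot heads: 1, 2, 4, 6.
Primary stress on the rightmost head = syllable 6.
Primary stress: syllable 6 → o:.ko.nu.ne.di.ˈdren.su.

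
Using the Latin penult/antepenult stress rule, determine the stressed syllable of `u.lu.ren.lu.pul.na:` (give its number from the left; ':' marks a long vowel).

Classical Latin: stress the penult if heavy (long vowel or closed), else the antepenult.
Weights: 4 lu L, 5 pul H, 6 na: H.
The penult (syllable 5, pul) is heavy, so it takes stress.
Stress on syllable 5: u.lu.ren.lu.ˈpul.na:.

5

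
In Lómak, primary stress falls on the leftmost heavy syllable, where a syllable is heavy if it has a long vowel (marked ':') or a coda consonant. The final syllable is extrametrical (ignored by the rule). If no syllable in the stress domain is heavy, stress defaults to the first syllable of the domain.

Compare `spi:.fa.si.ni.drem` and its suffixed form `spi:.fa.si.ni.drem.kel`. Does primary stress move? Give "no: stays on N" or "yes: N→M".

no: stays on 1

Base `spi:.fa.si.ni.drem` (5 syllables):
  The final syllable (5, drem) is extrametrical; the stress domain is syllables 1–4.
  Weights: 1 spi: H, 2 fa L, 3 si L, 4 ni L.
  Heavy syllables in the domain: 1. The leftmost is syllable 1 (spi:).
  → primary stress on syllable 1.
Suffixed `spi:.fa.si.ni.drem.kel` (6 syllables):
  The final syllable (6, kel) is extrametrical; the stress domain is syllables 1–5.
  Weights: 1 spi: H, 2 fa L, 3 si L, 4 ni L, 5 drem H.
  Heavy syllables in the domain: 1, 5. The leftmost is syllable 1 (spi:).
  → primary stress on syllable 1.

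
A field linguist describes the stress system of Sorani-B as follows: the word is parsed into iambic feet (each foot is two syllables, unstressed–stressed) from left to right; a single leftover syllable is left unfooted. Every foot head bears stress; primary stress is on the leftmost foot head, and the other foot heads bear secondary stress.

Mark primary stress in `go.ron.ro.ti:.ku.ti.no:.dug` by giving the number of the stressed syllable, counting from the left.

2

Parse left to right into iambic (σˈσ) feet: (go.ˈron) (ro.ˈti:) (ku.ˈti) (no:.ˈdug).
Foot heads (stressed positions): 2, 4, 6, 8.
End Rule Leftmost: primary stress on the leftmost head = syllable 2.
Primary stress: syllable 2 → go.ˈron.ro.ti:.ku.ti.no:.dug.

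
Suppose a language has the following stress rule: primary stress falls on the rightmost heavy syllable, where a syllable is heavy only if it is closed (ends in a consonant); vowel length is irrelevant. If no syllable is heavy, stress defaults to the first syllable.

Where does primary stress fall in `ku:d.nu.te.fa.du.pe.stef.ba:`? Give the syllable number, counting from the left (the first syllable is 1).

7

Weights: 1 ku:d H, 2 nu L, 3 te L, 4 fa L, 5 du L, 6 pe L, 7 stef H, 8 ba: L.
Heavy syllables in the domain: 1, 7. The rightmost is syllable 7 (stef).
Primary stress: syllable 7 → ku:d.nu.te.fa.du.pe.ˈstef.ba:.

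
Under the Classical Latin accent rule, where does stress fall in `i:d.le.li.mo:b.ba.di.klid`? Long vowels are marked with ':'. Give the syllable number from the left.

Classical Latin: stress the penult if heavy (long vowel or closed), else the antepenult.
Weights: 5 ba L, 6 di L, 7 klid H.
The penult (syllable 6, di) is light, so stress falls on the antepenult (syllable 5, ba).
Stress on syllable 5: i:d.le.li.mo:b.ˈba.di.klid.

5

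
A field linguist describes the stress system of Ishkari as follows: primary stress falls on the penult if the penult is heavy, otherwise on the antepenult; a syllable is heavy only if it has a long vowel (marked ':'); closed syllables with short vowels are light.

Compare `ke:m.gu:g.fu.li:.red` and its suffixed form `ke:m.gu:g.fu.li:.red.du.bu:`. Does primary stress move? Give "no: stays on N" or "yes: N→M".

yes: 4→5

Base `ke:m.gu:g.fu.li:.red` (5 syllables):
  Weights: 3 fu L, 4 li: H, 5 red L.
  The penult (syllable 4, li:) is heavy, so it takes stress.
  → primary stress on syllable 4.
Suffixed `ke:m.gu:g.fu.li:.red.du.bu:` (7 syllables):
  Weights: 5 red L, 6 du L, 7 bu: H.
  The penult (syllable 6, du) is light, so stress falls on the antepenult (syllable 5, red).
  → primary stress on syllable 5.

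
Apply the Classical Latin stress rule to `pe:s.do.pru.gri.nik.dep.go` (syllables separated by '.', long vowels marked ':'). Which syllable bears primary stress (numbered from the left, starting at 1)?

6

Classical Latin: stress the penult if heavy (long vowel or closed), else the antepenult.
Weights: 5 nik H, 6 dep H, 7 go L.
The penult (syllable 6, dep) is heavy, so it takes stress.
Stress on syllable 6: pe:s.do.pru.gri.nik.ˈdep.go.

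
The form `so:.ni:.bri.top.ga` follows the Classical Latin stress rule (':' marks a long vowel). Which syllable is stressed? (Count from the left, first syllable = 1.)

4

Classical Latin: stress the penult if heavy (long vowel or closed), else the antepenult.
Weights: 3 bri L, 4 top H, 5 ga L.
The penult (syllable 4, top) is heavy, so it takes stress.
Stress on syllable 4: so:.ni:.bri.ˈtop.ga.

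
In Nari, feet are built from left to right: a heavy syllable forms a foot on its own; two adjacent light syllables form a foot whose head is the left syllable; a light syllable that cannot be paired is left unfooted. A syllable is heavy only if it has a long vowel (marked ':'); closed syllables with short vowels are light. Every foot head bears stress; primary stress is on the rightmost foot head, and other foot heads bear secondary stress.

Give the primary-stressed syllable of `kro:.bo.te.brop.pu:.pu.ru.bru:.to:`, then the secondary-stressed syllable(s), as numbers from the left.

primary 9, secondary 1, 2, 5, 6, 8

Weights: 1 kro: H, 2 bo L, 3 te L, 4 brop L, 5 pu: H, 6 pu L, 7 ru L, 8 bru: H, 9 to: H.
Parse left to right (heavy = foot alone; LL = one foot; stranded L unfooted): (ˈkro:) (ˈbo.te) brop (ˈpu:) (ˈpu.ru) (ˈbru:) (ˈto:).
Foot heads: 1, 2, 5, 6, 8, 9.
Primary stress on the rightmost head = syllable 9.
Secondary stress on 1, 2, 5, 6, 8: ˌkro:.ˌbo.te.brop.ˌpu:.ˌpu.ru.ˌbru:.ˈto:.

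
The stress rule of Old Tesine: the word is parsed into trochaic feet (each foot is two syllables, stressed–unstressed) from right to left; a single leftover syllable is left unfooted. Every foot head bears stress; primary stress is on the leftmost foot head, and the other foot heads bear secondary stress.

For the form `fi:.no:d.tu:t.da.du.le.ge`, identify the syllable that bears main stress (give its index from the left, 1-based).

2

Parse right to left into trochaic (ˈσσ) feet: fi: (ˈno:d.tu:t) (ˈda.du) (ˈle.ge). Syllable 1 is left unfooted.
Foot heads (stressed positions): 2, 4, 6.
End Rule Leftmost: primary stress on the leftmost head = syllable 2.
Primary stress: syllable 2 → fi:.ˈno:d.tu:t.da.du.le.ge.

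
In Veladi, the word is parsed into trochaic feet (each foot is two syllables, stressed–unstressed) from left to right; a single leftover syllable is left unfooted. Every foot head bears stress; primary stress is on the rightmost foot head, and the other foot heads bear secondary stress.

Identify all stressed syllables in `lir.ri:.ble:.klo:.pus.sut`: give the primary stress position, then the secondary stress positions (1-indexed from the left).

primary 5, secondary 1, 3

Parse left to right into trochaic (ˈσσ) feet: (ˈlir.ri:) (ˈble:.klo:) (ˈpus.sut).
Foot heads (stressed positions): 1, 3, 5.
End Rule Rightmost: primary stress on the rightmost head = syllable 5.
Secondary stress on 1, 3: ˌlir.ri:.ˌble:.klo:.ˈpus.sut.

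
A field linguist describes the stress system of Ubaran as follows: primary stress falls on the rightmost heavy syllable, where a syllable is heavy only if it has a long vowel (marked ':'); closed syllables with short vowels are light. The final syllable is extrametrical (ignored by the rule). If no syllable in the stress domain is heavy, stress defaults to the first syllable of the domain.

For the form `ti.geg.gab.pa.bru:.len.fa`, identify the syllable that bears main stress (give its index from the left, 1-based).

5

The final syllable (7, fa) is extrametrical; the stress domain is syllables 1–6.
Weights: 1 ti L, 2 geg L, 3 gab L, 4 pa L, 5 bru: H, 6 len L.
Heavy syllables in the domain: 5. The rightmost is syllable 5 (bru:).
Primary stress: syllable 5 → ti.geg.gab.pa.ˈbru:.len.fa.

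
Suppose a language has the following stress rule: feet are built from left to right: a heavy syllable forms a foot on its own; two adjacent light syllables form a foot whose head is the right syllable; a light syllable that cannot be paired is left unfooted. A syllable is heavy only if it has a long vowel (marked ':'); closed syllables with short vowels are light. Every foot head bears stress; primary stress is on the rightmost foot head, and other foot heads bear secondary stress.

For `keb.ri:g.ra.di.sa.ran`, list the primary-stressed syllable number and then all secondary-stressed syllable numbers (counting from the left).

primary 6, secondary 2, 4

Weights: 1 keb L, 2 ri:g H, 3 ra L, 4 di L, 5 sa L, 6 ran L.
Parse left to right (heavy = foot alone; LL = one foot; stranded L unfooted): keb (ˈri:g) (ra.ˈdi) (sa.ˈran).
Foot heads: 2, 4, 6.
Primary stress on the rightmost head = syllable 6.
Secondary stress on 2, 4: keb.ˌri:g.ra.ˌdi.sa.ˈran.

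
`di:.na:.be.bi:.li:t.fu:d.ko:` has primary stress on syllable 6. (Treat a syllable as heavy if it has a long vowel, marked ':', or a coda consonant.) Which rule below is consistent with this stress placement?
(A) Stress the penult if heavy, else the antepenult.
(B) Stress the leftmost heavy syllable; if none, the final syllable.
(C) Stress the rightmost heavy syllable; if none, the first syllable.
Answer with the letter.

Rule A → syllable 6 ✓.
Rule B → syllable 1 (observed: 6).
Rule C → syllable 7 (observed: 6).

A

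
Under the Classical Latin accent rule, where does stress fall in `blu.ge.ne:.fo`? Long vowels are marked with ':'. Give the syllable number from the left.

3

Classical Latin: stress the penult if heavy (long vowel or closed), else the antepenult.
Weights: 2 ge L, 3 ne: H, 4 fo L.
The penult (syllable 3, ne:) is heavy, so it takes stress.
Stress on syllable 3: blu.ge.ˈne:.fo.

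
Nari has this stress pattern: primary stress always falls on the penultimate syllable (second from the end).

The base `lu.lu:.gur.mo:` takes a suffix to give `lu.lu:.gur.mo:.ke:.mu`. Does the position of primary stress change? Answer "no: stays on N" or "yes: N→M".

Base `lu.lu:.gur.mo:` (4 syllables):
  The word has 4 syllables; the penultimate syllable (second from the end) is syllable 3 (gur).
  → primary stress on syllable 3.
Suffixed `lu.lu:.gur.mo:.ke:.mu` (6 syllables):
  The word has 6 syllables; the penultimate syllable (second from the end) is syllable 5 (ke:).
  → primary stress on syllable 5.

yes: 3→5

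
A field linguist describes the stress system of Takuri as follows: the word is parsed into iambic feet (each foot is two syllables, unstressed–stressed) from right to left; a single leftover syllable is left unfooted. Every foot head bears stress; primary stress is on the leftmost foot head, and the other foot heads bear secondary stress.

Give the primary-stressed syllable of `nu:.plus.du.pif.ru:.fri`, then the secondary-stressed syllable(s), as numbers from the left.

Parse right to left into iambic (σˈσ) feet: (nu:.ˈplus) (du.ˈpif) (ru:.ˈfri).
Foot heads (stressed positions): 2, 4, 6.
End Rule Leftmost: primary stress on the leftmost head = syllable 2.
Secondary stress on 4, 6: nu:.ˈplus.du.ˌpif.ru:.ˌfri.

primary 2, secondary 4, 6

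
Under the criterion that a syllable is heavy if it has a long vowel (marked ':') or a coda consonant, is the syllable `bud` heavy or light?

`bud`: short vowel, closed (coda /d/). Closed → heavy.

heavy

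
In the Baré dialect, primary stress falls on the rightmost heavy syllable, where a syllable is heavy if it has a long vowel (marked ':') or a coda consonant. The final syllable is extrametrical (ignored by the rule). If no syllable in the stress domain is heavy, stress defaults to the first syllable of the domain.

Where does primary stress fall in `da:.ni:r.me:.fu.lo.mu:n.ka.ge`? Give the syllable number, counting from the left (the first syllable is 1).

The final syllable (8, ge) is extrametrical; the stress domain is syllables 1–7.
Weights: 1 da: H, 2 ni:r H, 3 me: H, 4 fu L, 5 lo L, 6 mu:n H, 7 ka L.
Heavy syllables in the domain: 1, 2, 3, 6. The rightmost is syllable 6 (mu:n).
Primary stress: syllable 6 → da:.ni:r.me:.fu.lo.ˈmu:n.ka.ge.

6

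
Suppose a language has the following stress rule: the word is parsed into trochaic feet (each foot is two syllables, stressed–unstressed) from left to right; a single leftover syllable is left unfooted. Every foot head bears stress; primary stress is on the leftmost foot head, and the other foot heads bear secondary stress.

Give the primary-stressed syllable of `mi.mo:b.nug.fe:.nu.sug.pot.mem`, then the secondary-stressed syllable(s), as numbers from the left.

primary 1, secondary 3, 5, 7

Parse left to right into trochaic (ˈσσ) feet: (ˈmi.mo:b) (ˈnug.fe:) (ˈnu.sug) (ˈpot.mem).
Foot heads (stressed positions): 1, 3, 5, 7.
End Rule Leftmost: primary stress on the leftmost head = syllable 1.
Secondary stress on 3, 5, 7: ˈmi.mo:b.ˌnug.fe:.ˌnu.sug.ˌpot.mem.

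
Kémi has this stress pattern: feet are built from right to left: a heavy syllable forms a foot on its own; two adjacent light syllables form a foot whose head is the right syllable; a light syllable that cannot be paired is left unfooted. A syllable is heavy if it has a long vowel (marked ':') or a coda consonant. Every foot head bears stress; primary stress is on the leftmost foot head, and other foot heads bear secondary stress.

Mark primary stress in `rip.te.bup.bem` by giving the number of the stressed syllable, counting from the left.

Weights: 1 rip H, 2 te L, 3 bup H, 4 bem H.
Parse right to left (heavy = foot alone; LL = one foot; stranded L unfooted): (ˈrip) te (ˈbup) (ˈbem).
Foot heads: 1, 3, 4.
Primary stress on the leftmost head = syllable 1.
Primary stress: syllable 1 → ˈrip.te.bup.bem.

1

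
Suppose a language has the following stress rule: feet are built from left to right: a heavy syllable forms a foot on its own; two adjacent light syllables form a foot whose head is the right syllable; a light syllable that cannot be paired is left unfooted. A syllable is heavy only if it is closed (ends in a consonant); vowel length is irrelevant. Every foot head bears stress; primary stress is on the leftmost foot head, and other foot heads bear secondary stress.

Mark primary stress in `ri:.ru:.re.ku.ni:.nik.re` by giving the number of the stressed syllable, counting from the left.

Weights: 1 ri: L, 2 ru: L, 3 re L, 4 ku L, 5 ni: L, 6 nik H, 7 re L.
Parse left to right (heavy = foot alone; LL = one foot; stranded L unfooted): (ri:.ˈru:) (re.ˈku) ni: (ˈnik) re.
Foot heads: 2, 4, 6.
Primary stress on the leftmost head = syllable 2.
Primary stress: syllable 2 → ri:.ˈru:.re.ku.ni:.nik.re.

2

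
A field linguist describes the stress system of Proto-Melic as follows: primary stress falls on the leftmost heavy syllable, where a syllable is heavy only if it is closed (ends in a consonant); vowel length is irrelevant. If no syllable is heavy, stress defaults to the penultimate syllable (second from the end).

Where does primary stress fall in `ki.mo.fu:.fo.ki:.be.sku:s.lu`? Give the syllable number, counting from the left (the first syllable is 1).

Weights: 1 ki L, 2 mo L, 3 fu: L, 4 fo L, 5 ki: L, 6 be L, 7 sku:s H, 8 lu L.
Heavy syllables in the domain: 7. The leftmost is syllable 7 (sku:s).
Primary stress: syllable 7 → ki.mo.fu:.fo.ki:.be.ˈsku:s.lu.

7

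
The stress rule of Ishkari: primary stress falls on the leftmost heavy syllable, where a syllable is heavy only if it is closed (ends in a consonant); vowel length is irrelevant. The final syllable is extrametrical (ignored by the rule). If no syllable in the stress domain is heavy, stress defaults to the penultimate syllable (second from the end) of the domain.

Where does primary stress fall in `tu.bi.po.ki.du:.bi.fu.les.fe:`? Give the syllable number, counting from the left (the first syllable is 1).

8

The final syllable (9, fe:) is extrametrical; the stress domain is syllables 1–8.
Weights: 1 tu L, 2 bi L, 3 po L, 4 ki L, 5 du: L, 6 bi L, 7 fu L, 8 les H.
Heavy syllables in the domain: 8. The leftmost is syllable 8 (les).
Primary stress: syllable 8 → tu.bi.po.ki.du:.bi.fu.ˈles.fe:.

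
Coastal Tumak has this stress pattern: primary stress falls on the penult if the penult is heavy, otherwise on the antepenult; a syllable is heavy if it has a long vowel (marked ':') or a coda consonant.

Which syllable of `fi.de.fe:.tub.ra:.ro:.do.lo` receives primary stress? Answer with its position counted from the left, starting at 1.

6

Weights: 6 ro: H, 7 do L, 8 lo L.
The penult (syllable 7, do) is light, so stress falls on the antepenult (syllable 6, ro:).
Primary stress: syllable 6 → fi.de.fe:.tub.ra:.ˈro:.do.lo.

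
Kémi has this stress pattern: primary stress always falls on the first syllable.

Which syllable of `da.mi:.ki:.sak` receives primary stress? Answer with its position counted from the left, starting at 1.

1

The word has 4 syllables; the first syllable is syllable 1 (da).
Primary stress: syllable 1 → ˈda.mi:.ki:.sak.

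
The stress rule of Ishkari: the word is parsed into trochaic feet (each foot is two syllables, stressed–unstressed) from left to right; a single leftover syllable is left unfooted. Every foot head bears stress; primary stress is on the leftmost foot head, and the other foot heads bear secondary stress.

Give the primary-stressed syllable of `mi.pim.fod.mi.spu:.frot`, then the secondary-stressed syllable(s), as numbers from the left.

Parse left to right into trochaic (ˈσσ) feet: (ˈmi.pim) (ˈfod.mi) (ˈspu:.frot).
Foot heads (stressed positions): 1, 3, 5.
End Rule Leftmost: primary stress on the leftmost head = syllable 1.
Secondary stress on 3, 5: ˈmi.pim.ˌfod.mi.ˌspu:.frot.

primary 1, secondary 3, 5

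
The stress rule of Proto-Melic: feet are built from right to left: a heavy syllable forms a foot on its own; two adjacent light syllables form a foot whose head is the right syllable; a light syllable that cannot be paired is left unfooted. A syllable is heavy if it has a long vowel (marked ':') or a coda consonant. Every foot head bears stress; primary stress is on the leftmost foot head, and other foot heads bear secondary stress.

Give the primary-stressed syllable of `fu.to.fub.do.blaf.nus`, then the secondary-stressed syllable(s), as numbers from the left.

Weights: 1 fu L, 2 to L, 3 fub H, 4 do L, 5 blaf H, 6 nus H.
Parse right to left (heavy = foot alone; LL = one foot; stranded L unfooted): (fu.ˈto) (ˈfub) do (ˈblaf) (ˈnus).
Foot heads: 2, 3, 5, 6.
Primary stress on the leftmost head = syllable 2.
Secondary stress on 3, 5, 6: fu.ˈto.ˌfub.do.ˌblaf.ˌnus.

primary 2, secondary 3, 5, 6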